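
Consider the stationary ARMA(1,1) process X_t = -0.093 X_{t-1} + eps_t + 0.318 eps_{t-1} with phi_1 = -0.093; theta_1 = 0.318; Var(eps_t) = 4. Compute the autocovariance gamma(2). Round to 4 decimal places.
\gamma(2) = -0.0819

Multiply the model equation by X_{t-k} and take expectations. With theta_0 = psi_0 = 1 and psi_j the MA(infinity) weights, this gives
  gamma(k) - sum_i phi_i gamma(k-i) = c_k,
  c_k = sigma^2 * sum_{j=k..q} theta_j psi_{j-k}   (c_k = 0 for k > q),
using gamma(-m) = gamma(m).
psi-weights needed (psi_j = theta_j + sum_i phi_i psi_{j-i}):
  psi_1 = theta_1 + phi_1 = 0.318 + (-0.093) = 0.225
Right-hand sides:
  c_0 = sigma^2 (1 + theta_1 psi_1) = 4 * (1 + (0.318)(0.225)) = 4 * 1.07155 = 4.2862
  c_1 = sigma^2 theta_1 = 4 * (0.318) = 1.272
  c_2 = 0
Equations for k = 0 and k = 1 (AR order 1):
  gamma(0) = phi_1 gamma(1) + c_0
  gamma(1) = phi_1 gamma(0) + c_1
Substituting the second into the first: gamma(0) (1 - phi_1^2) = c_0 + phi_1 c_1, so
  gamma(0) = (c_0 + phi_1 c_1) / (1 - phi_1^2) = (4.2862 + (-0.093)(1.272)) / (1 - (-0.093)^2) = 4.167904 / 0.991351 = 4.204267.
  gamma(1) = phi_1 gamma(0) + c_1 = (-0.093)(4.204267) + (1.272) = 0.881003.
For k = 2 (> q): gamma(2) = phi_1 gamma(1) = (-0.093)(0.881003) = -0.081933.
Therefore gamma(2) = -0.0819 (to 4 decimal places).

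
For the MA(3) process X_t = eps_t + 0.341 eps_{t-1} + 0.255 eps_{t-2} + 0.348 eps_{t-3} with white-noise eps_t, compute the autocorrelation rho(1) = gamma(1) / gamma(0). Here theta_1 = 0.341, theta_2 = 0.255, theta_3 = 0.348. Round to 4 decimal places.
\rho(1) = 0.3967

For an MA(q) process with theta_0 = 1, the autocovariance is
  gamma(k) = sigma^2 * sum_{i=0..q-k} theta_i * theta_{i+k},
and rho(k) = gamma(k) / gamma(0). Sigma^2 cancels.
  numerator   = (1)*(0.341) + (0.341)*(0.255) + (0.255)*(0.348) = 0.516695.
  denominator = (1)^2 + (0.341)^2 + (0.255)^2 + (0.348)^2 = 1.30241.
  rho(1) = 0.516695 / 1.30241 = 0.3967.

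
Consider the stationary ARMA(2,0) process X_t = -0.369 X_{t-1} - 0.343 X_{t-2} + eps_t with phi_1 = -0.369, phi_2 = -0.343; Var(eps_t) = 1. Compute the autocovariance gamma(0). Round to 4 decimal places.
\gamma(0) = 1.2259

Multiply the model equation by X_{t-k} and take expectations. With theta_0 = psi_0 = 1 and psi_j the MA(infinity) weights, this gives
  gamma(k) - sum_i phi_i gamma(k-i) = c_k,
  c_k = sigma^2 * sum_{j=k..q} theta_j psi_{j-k}   (c_k = 0 for k > q),
using gamma(-m) = gamma(m).
Pure AR (q = 0): c_0 = sigma^2 = 1, c_k = 0 for k >= 1.
Equations for k = 0, 1, 2 (AR order 2, c_2 = 0):
  (E0) gamma(0) = phi_1 gamma(1) + phi_2 gamma(2) + c_0
  (E1) gamma(1) = phi_1 gamma(0) + phi_2 gamma(1) + c_1
  (E2) gamma(2) = phi_1 gamma(1) + phi_2 gamma(0)
From (E1): gamma(1) = A gamma(0) + B with
  A = phi_1 / (1 - phi_2) = -0.369 / 1.343 = -0.274758,   B = c_1 / (1 - phi_2) = 0 / 1.343 = 0.
Insert (E2) into (E0): gamma(0) (1 - phi_2^2) = phi_1 (1 + phi_2) gamma(1) + c_0.
  phi_1 (1 + phi_2) = (-0.369)(0.657) = -0.242433,   1 - phi_2^2 = 0.882351.
Replace gamma(1) by A gamma(0) + B and collect gamma(0):
  gamma(0) [0.882351 - (-0.242433)(-0.274758)] = c_0 = 1
  gamma(0) * 0.815741 = 1
  gamma(0) = 1 / 0.815741 = 1.22588.
Therefore gamma(0) = 1.2259 (to 4 decimal places).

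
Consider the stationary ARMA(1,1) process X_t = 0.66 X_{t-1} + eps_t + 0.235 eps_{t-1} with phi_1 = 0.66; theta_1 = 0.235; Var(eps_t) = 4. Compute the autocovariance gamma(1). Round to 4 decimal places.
\gamma(1) = 7.3268

Multiply the model equation by X_{t-k} and take expectations. With theta_0 = psi_0 = 1 and psi_j the MA(infinity) weights, this gives
  gamma(k) - sum_i phi_i gamma(k-i) = c_k,
  c_k = sigma^2 * sum_{j=k..q} theta_j psi_{j-k}   (c_k = 0 for k > q),
using gamma(-m) = gamma(m).
psi-weights needed (psi_j = theta_j + sum_i phi_i psi_{j-i}):
  psi_1 = theta_1 + phi_1 = 0.235 + (0.66) = 0.895
Right-hand sides:
  c_0 = sigma^2 (1 + theta_1 psi_1) = 4 * (1 + (0.235)(0.895)) = 4 * 1.210325 = 4.8413
  c_1 = sigma^2 theta_1 = 4 * (0.235) = 0.94
  c_2 = 0
Equations for k = 0 and k = 1 (AR order 1):
  gamma(0) = phi_1 gamma(1) + c_0
  gamma(1) = phi_1 gamma(0) + c_1
Substituting the second into the first: gamma(0) (1 - phi_1^2) = c_0 + phi_1 c_1, so
  gamma(0) = (c_0 + phi_1 c_1) / (1 - phi_1^2) = (4.8413 + (0.66)(0.94)) / (1 - (0.66)^2) = 5.4617 / 0.5644 = 9.677002.
  gamma(1) = phi_1 gamma(0) + c_1 = (0.66)(9.677002) + (0.94) = 7.326821.
Therefore gamma(1) = 7.3268 (to 4 decimal places).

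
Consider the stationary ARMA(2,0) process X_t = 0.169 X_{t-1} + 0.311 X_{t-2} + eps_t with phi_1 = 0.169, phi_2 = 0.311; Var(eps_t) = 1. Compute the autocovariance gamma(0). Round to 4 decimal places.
\gamma(0) = 1.1779

Multiply the model equation by X_{t-k} and take expectations. With theta_0 = psi_0 = 1 and psi_j the MA(infinity) weights, this gives
  gamma(k) - sum_i phi_i gamma(k-i) = c_k,
  c_k = sigma^2 * sum_{j=k..q} theta_j psi_{j-k}   (c_k = 0 for k > q),
using gamma(-m) = gamma(m).
Pure AR (q = 0): c_0 = sigma^2 = 1, c_k = 0 for k >= 1.
Equations for k = 0, 1, 2 (AR order 2, c_2 = 0):
  (E0) gamma(0) = phi_1 gamma(1) + phi_2 gamma(2) + c_0
  (E1) gamma(1) = phi_1 gamma(0) + phi_2 gamma(1) + c_1
  (E2) gamma(2) = phi_1 gamma(1) + phi_2 gamma(0)
From (E1): gamma(1) = A gamma(0) + B with
  A = phi_1 / (1 - phi_2) = 0.169 / 0.689 = 0.245283,   B = c_1 / (1 - phi_2) = 0 / 0.689 = 0.
Insert (E2) into (E0): gamma(0) (1 - phi_2^2) = phi_1 (1 + phi_2) gamma(1) + c_0.
  phi_1 (1 + phi_2) = (0.169)(1.311) = 0.221559,   1 - phi_2^2 = 0.903279.
Replace gamma(1) by A gamma(0) + B and collect gamma(0):
  gamma(0) [0.903279 - (0.221559)(0.245283)] = c_0 = 1
  gamma(0) * 0.848934 = 1
  gamma(0) = 1 / 0.848934 = 1.177947.
Therefore gamma(0) = 1.1779 (to 4 decimal places).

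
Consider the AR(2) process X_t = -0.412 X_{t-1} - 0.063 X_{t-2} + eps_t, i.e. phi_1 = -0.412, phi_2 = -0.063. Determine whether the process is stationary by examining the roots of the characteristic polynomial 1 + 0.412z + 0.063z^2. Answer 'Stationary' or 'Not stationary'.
\text{Stationary}

The AR(p) characteristic polynomial is P(z) = 1 + 0.412z + 0.063z^2.
Stationarity requires all roots to lie outside the unit circle, i.e. |z| > 1 for every root.
Set 1 + (0.412) z + (0.063) z^2 = 0, i.e. a z^2 + b z + c = 0 with a = 0.063, b = 0.412, c = 1.
Discriminant D = b^2 - 4ac = (0.412)^2 - 4*(0.063)*1 = 0.169744 - (0.252) = -0.082256.
D < 0, so the roots are the complex-conjugate pair z = (-b +/- i sqrt(-D)) / (2a) = -3.2698 +/- 2.2762i.
For a conjugate pair |z|^2 = z * conj(z) = (product of roots) = c/a = 1/(0.063) = 15.873016, so |z| = sqrt(15.873016) = 3.9841 for both roots.
Moduli of all roots: 3.9841, 3.9841.
All moduli strictly greater than 1? Yes.
Verdict: Stationary.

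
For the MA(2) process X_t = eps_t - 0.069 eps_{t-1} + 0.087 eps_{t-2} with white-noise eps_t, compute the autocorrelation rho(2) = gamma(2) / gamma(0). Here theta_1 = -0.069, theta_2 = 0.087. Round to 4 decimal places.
\rho(2) = 0.0859

For an MA(q) process with theta_0 = 1, the autocovariance is
  gamma(k) = sigma^2 * sum_{i=0..q-k} theta_i * theta_{i+k},
and rho(k) = gamma(k) / gamma(0). Sigma^2 cancels.
  numerator   = (1)*(0.087) = 0.087.
  denominator = (1)^2 + (-0.069)^2 + (0.087)^2 = 1.01233.
  rho(2) = 0.087 / 1.01233 = 0.0859.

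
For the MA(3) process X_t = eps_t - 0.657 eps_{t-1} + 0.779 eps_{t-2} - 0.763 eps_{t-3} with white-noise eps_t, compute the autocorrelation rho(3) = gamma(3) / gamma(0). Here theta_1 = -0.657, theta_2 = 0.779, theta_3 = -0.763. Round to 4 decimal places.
\rho(3) = -0.2911

For an MA(q) process with theta_0 = 1, the autocovariance is
  gamma(k) = sigma^2 * sum_{i=0..q-k} theta_i * theta_{i+k},
and rho(k) = gamma(k) / gamma(0). Sigma^2 cancels.
  numerator   = (1)*(-0.763) = -0.763.
  denominator = (1)^2 + (-0.657)^2 + (0.779)^2 + (-0.763)^2 = 2.620659.
  rho(3) = -0.763 / 2.620659 = -0.2911.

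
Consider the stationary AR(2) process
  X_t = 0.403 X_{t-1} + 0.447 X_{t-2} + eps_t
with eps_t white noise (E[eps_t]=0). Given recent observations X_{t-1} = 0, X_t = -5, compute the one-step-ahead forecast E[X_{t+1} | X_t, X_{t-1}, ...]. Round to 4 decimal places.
E[X_{t+1} \mid \mathcal F_t] = -2.0150

For an AR(p) model X_t = c + sum_i phi_i X_{t-i} + eps_t, the
one-step-ahead conditional mean is
  E[X_{t+1} | X_t, ...] = c + sum_i phi_i X_{t+1-i}.
Substitute known values:
  E[X_{t+1} | ...] = (0.403) * (-5) + (0.447) * (0)
                   = -2.0150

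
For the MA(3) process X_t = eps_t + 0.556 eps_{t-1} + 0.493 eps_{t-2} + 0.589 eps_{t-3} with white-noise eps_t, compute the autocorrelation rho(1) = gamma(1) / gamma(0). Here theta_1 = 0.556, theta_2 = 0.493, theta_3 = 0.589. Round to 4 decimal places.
\rho(1) = 0.5900

For an MA(q) process with theta_0 = 1, the autocovariance is
  gamma(k) = sigma^2 * sum_{i=0..q-k} theta_i * theta_{i+k},
and rho(k) = gamma(k) / gamma(0). Sigma^2 cancels.
  numerator   = (1)*(0.556) + (0.556)*(0.493) + (0.493)*(0.589) = 1.120485.
  denominator = (1)^2 + (0.556)^2 + (0.493)^2 + (0.589)^2 = 1.899106.
  rho(1) = 1.120485 / 1.899106 = 0.5900.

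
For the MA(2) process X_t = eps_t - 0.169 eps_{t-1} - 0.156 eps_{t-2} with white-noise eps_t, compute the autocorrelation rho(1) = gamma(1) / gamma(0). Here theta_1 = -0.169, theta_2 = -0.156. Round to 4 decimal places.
\rho(1) = -0.1355

For an MA(q) process with theta_0 = 1, the autocovariance is
  gamma(k) = sigma^2 * sum_{i=0..q-k} theta_i * theta_{i+k},
and rho(k) = gamma(k) / gamma(0). Sigma^2 cancels.
  numerator   = (1)*(-0.169) + (-0.169)*(-0.156) = -0.142636.
  denominator = (1)^2 + (-0.169)^2 + (-0.156)^2 = 1.052897.
  rho(1) = -0.142636 / 1.052897 = -0.1355.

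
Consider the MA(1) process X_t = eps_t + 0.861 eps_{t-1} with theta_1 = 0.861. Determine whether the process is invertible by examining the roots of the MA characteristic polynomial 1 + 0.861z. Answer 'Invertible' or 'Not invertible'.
\text{Invertible}

The MA(q) characteristic polynomial is P(z) = 1 + 0.861z.
Invertibility requires all roots to lie outside the unit circle, i.e. |z| > 1 for every root.
This is linear in z: 1 + (0.861) z = 0  =>  z = -1/(0.861) = -1.16144,  |z| = 1.16144.
Moduli of all roots: 1.1614.
All moduli strictly greater than 1? Yes.
Verdict: Invertible.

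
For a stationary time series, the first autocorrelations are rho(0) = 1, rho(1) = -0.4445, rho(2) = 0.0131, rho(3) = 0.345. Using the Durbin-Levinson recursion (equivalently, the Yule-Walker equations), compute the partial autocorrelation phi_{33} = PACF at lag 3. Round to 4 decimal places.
\phi_{33} = 0.3289

The PACF at lag k is phi_{kk}, the last component of the solution
to the Yule-Walker system G_k phi = r_k where
  (G_k)_{ij} = rho(|i - j|), (r_k)_i = rho(i), i,j = 1..k.
Equivalently, Durbin-Levinson gives phi_{kk} iteratively:
  phi_{11} = rho(1)
  phi_{kk} = [rho(k) - sum_{j=1..k-1} phi_{k-1,j} rho(k-j)]
            / [1 - sum_{j=1..k-1} phi_{k-1,j} rho(j)],
  phi_{k,j} = phi_{k-1,j} - phi_{kk} phi_{k-1,k-j},  j = 1..k-1.
Step k = 1:
  phi_11 = rho(1) = -0.4445.
Step k = 2:
  phi_22 = [rho(2) - phi_11 rho(1)] / [1 - phi_11 rho(1)] = [0.0131 - (-0.4445)(-0.4445)] / [1 - (-0.4445)(-0.4445)]
         = -0.18448025 / 0.80241975 = -0.229905.
  Update: phi_21 = phi_11 - phi_22 phi_11 = -0.4445 - (-0.229905)(-0.4445) = -0.546693.
Step k = 3:
  phi_33 = [rho(3) - phi_21 rho(2) - phi_22 rho(1)] / [1 - phi_21 rho(1) - phi_22 rho(2)]
    numerator   = 0.345 - (-0.546693)(0.0131) - (-0.229905)(-0.4445) = 0.24996894
    denominator = 1 - (-0.546693)(-0.4445) - (-0.229905)(0.0131) = 0.76000683
  phi_33 = 0.24996894 / 0.76000683 = 0.3289.
Therefore phi_{33} = 0.3289.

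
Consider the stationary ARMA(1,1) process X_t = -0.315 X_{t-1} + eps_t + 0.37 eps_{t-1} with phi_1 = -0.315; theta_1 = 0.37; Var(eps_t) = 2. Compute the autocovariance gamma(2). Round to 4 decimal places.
\gamma(2) = -0.0340

Multiply the model equation by X_{t-k} and take expectations. With theta_0 = psi_0 = 1 and psi_j the MA(infinity) weights, this gives
  gamma(k) - sum_i phi_i gamma(k-i) = c_k,
  c_k = sigma^2 * sum_{j=k..q} theta_j psi_{j-k}   (c_k = 0 for k > q),
using gamma(-m) = gamma(m).
psi-weights needed (psi_j = theta_j + sum_i phi_i psi_{j-i}):
  psi_1 = theta_1 + phi_1 = 0.37 + (-0.315) = 0.055
Right-hand sides:
  c_0 = sigma^2 (1 + theta_1 psi_1) = 2 * (1 + (0.37)(0.055)) = 2 * 1.02035 = 2.0407
  c_1 = sigma^2 theta_1 = 2 * (0.37) = 0.74
  c_2 = 0
Equations for k = 0 and k = 1 (AR order 1):
  gamma(0) = phi_1 gamma(1) + c_0
  gamma(1) = phi_1 gamma(0) + c_1
Substituting the second into the first: gamma(0) (1 - phi_1^2) = c_0 + phi_1 c_1, so
  gamma(0) = (c_0 + phi_1 c_1) / (1 - phi_1^2) = (2.0407 + (-0.315)(0.74)) / (1 - (-0.315)^2) = 1.8076 / 0.900775 = 2.006716.
  gamma(1) = phi_1 gamma(0) + c_1 = (-0.315)(2.006716) + (0.74) = 0.107884.
For k = 2 (> q): gamma(2) = phi_1 gamma(1) = (-0.315)(0.107884) = -0.033984.
Therefore gamma(2) = -0.0340 (to 4 decimal places).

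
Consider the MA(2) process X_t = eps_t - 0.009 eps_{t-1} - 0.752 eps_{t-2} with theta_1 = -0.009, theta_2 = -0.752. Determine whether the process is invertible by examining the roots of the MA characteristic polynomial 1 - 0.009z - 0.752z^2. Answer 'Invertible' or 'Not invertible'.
\text{Invertible}

The MA(q) characteristic polynomial is P(z) = 1 - 0.009z - 0.752z^2.
Invertibility requires all roots to lie outside the unit circle, i.e. |z| > 1 for every root.
Set 1 + (-0.009) z + (-0.752) z^2 = 0, i.e. a z^2 + b z + c = 0 with a = -0.752, b = -0.009, c = 1.
Discriminant D = b^2 - 4ac = (-0.009)^2 - 4*(-0.752)*1 = 0.000081 - (-3.008) = 3.008081.
D >= 0, so the roots are real: z = (-b +/- sqrt(D)) / (2a) = (0.009 +/- 1.734382) / (-1.504).
  z_1 = (0.009 + 1.734382) / (-1.504) = -1.1592,   |z_1| = 1.1592.
  z_2 = (0.009 - 1.734382) / (-1.504) = 1.1472,   |z_2| = 1.1472.
Moduli of all roots: 1.1592, 1.1472.
All moduli strictly greater than 1? Yes.
Verdict: Invertible.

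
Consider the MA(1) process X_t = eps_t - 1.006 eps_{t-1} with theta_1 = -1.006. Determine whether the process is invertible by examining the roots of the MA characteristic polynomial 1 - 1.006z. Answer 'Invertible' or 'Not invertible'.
\text{Not invertible}

The MA(q) characteristic polynomial is P(z) = 1 - 1.006z.
Invertibility requires all roots to lie outside the unit circle, i.e. |z| > 1 for every root.
This is linear in z: 1 + (-1.006) z = 0  =>  z = -1/(-1.006) = 0.994036,  |z| = 0.994036.
Moduli of all roots: 0.9940.
All moduli strictly greater than 1? No.
Verdict: Not invertible.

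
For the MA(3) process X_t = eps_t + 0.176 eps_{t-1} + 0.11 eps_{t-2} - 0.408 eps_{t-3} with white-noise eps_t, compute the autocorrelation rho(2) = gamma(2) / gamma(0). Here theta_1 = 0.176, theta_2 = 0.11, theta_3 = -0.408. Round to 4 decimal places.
\rho(2) = 0.0316

For an MA(q) process with theta_0 = 1, the autocovariance is
  gamma(k) = sigma^2 * sum_{i=0..q-k} theta_i * theta_{i+k},
and rho(k) = gamma(k) / gamma(0). Sigma^2 cancels.
  numerator   = (1)*(0.11) + (0.176)*(-0.408) = 0.038192.
  denominator = (1)^2 + (0.176)^2 + (0.11)^2 + (-0.408)^2 = 1.20954.
  rho(2) = 0.038192 / 1.20954 = 0.0316.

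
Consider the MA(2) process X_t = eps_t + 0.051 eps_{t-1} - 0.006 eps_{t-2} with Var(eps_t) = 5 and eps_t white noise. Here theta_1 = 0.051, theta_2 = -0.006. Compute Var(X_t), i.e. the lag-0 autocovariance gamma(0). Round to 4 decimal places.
\gamma(0) = 5.0132

For an MA(q) process X_t = eps_t + sum_i theta_i eps_{t-i} with
Var(eps_t) = sigma^2, the variance is
  gamma(0) = sigma^2 * (1 + sum_i theta_i^2).
  sum_i theta_i^2 = (0.051)^2 + (-0.006)^2 = 0.002601 + 0.000036 = 0.002637.
  gamma(0) = 5 * (1 + 0.002637) = 5 * 1.002637 = 5.013185, which rounds to 5.0132.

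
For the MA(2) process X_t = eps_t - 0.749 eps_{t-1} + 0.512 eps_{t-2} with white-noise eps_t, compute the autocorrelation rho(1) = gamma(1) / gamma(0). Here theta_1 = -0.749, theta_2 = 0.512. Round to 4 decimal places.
\rho(1) = -0.6212

For an MA(q) process with theta_0 = 1, the autocovariance is
  gamma(k) = sigma^2 * sum_{i=0..q-k} theta_i * theta_{i+k},
and rho(k) = gamma(k) / gamma(0). Sigma^2 cancels.
  numerator   = (1)*(-0.749) + (-0.749)*(0.512) = -1.132488.
  denominator = (1)^2 + (-0.749)^2 + (0.512)^2 = 1.823145.
  rho(1) = -1.132488 / 1.823145 = -0.6212.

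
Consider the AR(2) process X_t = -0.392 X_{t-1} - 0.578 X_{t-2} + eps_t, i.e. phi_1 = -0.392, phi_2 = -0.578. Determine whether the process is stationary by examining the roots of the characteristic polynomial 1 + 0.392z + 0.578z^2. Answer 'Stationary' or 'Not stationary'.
\text{Stationary}

The AR(p) characteristic polynomial is P(z) = 1 + 0.392z + 0.578z^2.
Stationarity requires all roots to lie outside the unit circle, i.e. |z| > 1 for every root.
Set 1 + (0.392) z + (0.578) z^2 = 0, i.e. a z^2 + b z + c = 0 with a = 0.578, b = 0.392, c = 1.
Discriminant D = b^2 - 4ac = (0.392)^2 - 4*(0.578)*1 = 0.153664 - (2.312) = -2.158336.
D < 0, so the roots are the complex-conjugate pair z = (-b +/- i sqrt(-D)) / (2a) = -0.3391 +/- 1.2709i.
For a conjugate pair |z|^2 = z * conj(z) = (product of roots) = c/a = 1/(0.578) = 1.730104, so |z| = sqrt(1.730104) = 1.3153 for both roots.
Moduli of all roots: 1.3153, 1.3153.
All moduli strictly greater than 1? Yes.
Verdict: Stationary.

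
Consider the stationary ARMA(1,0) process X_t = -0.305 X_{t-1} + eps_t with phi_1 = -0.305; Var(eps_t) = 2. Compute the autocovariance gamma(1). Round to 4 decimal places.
\gamma(1) = -0.6726

Multiply the model equation by X_{t-k} and take expectations. With theta_0 = psi_0 = 1 and psi_j the MA(infinity) weights, this gives
  gamma(k) - sum_i phi_i gamma(k-i) = c_k,
  c_k = sigma^2 * sum_{j=k..q} theta_j psi_{j-k}   (c_k = 0 for k > q),
using gamma(-m) = gamma(m).
Pure AR (q = 0): c_0 = sigma^2 = 2, c_k = 0 for k >= 1.
Equations for k = 0 and k = 1 (AR order 1):
  gamma(0) = phi_1 gamma(1) + c_0
  gamma(1) = phi_1 gamma(0) + c_1
Substituting the second into the first: gamma(0) (1 - phi_1^2) = c_0 + phi_1 c_1, so
  gamma(0) = c_0 / (1 - phi_1^2) = 2 / (1 - (-0.305)^2) = 2 / 0.906975 = 2.205132.
  gamma(1) = phi_1 gamma(0) = (-0.305)(2.205132) = -0.672565.
Therefore gamma(1) = -0.6726 (to 4 decimal places).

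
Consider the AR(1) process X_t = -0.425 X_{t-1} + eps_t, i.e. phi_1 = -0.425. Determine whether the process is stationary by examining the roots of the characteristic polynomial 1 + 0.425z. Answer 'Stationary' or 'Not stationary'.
\text{Stationary}

The AR(p) characteristic polynomial is P(z) = 1 + 0.425z.
Stationarity requires all roots to lie outside the unit circle, i.e. |z| > 1 for every root.
This is linear in z: 1 + (0.425) z = 0  =>  z = -1/(0.425) = -2.352941,  |z| = 2.352941.
Moduli of all roots: 2.3529.
All moduli strictly greater than 1? Yes.
Verdict: Stationary.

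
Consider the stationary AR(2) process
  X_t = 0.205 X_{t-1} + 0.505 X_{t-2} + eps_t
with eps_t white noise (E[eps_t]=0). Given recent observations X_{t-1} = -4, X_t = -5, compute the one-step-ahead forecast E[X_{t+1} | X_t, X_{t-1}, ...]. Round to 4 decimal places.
E[X_{t+1} \mid \mathcal F_t] = -3.0450

For an AR(p) model X_t = c + sum_i phi_i X_{t-i} + eps_t, the
one-step-ahead conditional mean is
  E[X_{t+1} | X_t, ...] = c + sum_i phi_i X_{t+1-i}.
Substitute known values:
  E[X_{t+1} | ...] = (0.205) * (-5) + (0.505) * (-4)
                   = -3.0450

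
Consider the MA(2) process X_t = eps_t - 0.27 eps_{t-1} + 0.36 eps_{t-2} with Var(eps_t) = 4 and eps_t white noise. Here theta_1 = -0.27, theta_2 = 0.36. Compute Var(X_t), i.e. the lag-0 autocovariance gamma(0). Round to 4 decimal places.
\gamma(0) = 4.8100

For an MA(q) process X_t = eps_t + sum_i theta_i eps_{t-i} with
Var(eps_t) = sigma^2, the variance is
  gamma(0) = sigma^2 * (1 + sum_i theta_i^2).
  sum_i theta_i^2 = (-0.27)^2 + (0.36)^2 = 0.0729 + 0.1296 = 0.2025.
  gamma(0) = 4 * (1 + 0.2025) = 4 * 1.2025 = 4.81, which rounds to 4.8100.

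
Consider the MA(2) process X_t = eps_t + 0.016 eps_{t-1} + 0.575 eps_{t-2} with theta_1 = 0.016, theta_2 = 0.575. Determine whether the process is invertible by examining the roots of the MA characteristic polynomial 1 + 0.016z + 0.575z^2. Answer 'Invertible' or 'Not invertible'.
\text{Invertible}

The MA(q) characteristic polynomial is P(z) = 1 + 0.016z + 0.575z^2.
Invertibility requires all roots to lie outside the unit circle, i.e. |z| > 1 for every root.
Set 1 + (0.016) z + (0.575) z^2 = 0, i.e. a z^2 + b z + c = 0 with a = 0.575, b = 0.016, c = 1.
Discriminant D = b^2 - 4ac = (0.016)^2 - 4*(0.575)*1 = 0.000256 - (2.3) = -2.299744.
D < 0, so the roots are the complex-conjugate pair z = (-b +/- i sqrt(-D)) / (2a) = -0.0139 +/- 1.3187i.
For a conjugate pair |z|^2 = z * conj(z) = (product of roots) = c/a = 1/(0.575) = 1.73913, so |z| = sqrt(1.73913) = 1.3188 for both roots.
Moduli of all roots: 1.3188, 1.3188.
All moduli strictly greater than 1? Yes.
Verdict: Invertible.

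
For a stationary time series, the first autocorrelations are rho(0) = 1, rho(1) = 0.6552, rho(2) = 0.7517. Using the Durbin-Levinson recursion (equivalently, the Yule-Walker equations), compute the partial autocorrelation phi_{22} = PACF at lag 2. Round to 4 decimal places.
\phi_{22} = 0.5649

The PACF at lag k is phi_{kk}, the last component of the solution
to the Yule-Walker system G_k phi = r_k where
  (G_k)_{ij} = rho(|i - j|), (r_k)_i = rho(i), i,j = 1..k.
Equivalently, Durbin-Levinson gives phi_{kk} iteratively:
  phi_{11} = rho(1)
  phi_{kk} = [rho(k) - sum_{j=1..k-1} phi_{k-1,j} rho(k-j)]
            / [1 - sum_{j=1..k-1} phi_{k-1,j} rho(j)],
  phi_{k,j} = phi_{k-1,j} - phi_{kk} phi_{k-1,k-j},  j = 1..k-1.
Step k = 1:
  phi_11 = rho(1) = 0.6552.
Step k = 2:
  phi_22 = [rho(2) - phi_11 rho(1)] / [1 - phi_11 rho(1)] = [0.7517 - (0.6552)(0.6552)] / [1 - (0.6552)(0.6552)]
         = 0.32241296 / 0.57071296 = 0.5649.
Therefore phi_{22} = 0.5649.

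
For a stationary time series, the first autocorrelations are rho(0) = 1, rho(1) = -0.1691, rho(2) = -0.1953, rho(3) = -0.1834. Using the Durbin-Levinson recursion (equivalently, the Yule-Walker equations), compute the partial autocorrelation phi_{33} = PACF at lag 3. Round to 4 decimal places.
\phi_{33} = -0.2859

The PACF at lag k is phi_{kk}, the last component of the solution
to the Yule-Walker system G_k phi = r_k where
  (G_k)_{ij} = rho(|i - j|), (r_k)_i = rho(i), i,j = 1..k.
Equivalently, Durbin-Levinson gives phi_{kk} iteratively:
  phi_{11} = rho(1)
  phi_{kk} = [rho(k) - sum_{j=1..k-1} phi_{k-1,j} rho(k-j)]
            / [1 - sum_{j=1..k-1} phi_{k-1,j} rho(j)],
  phi_{k,j} = phi_{k-1,j} - phi_{kk} phi_{k-1,k-j},  j = 1..k-1.
Step k = 1:
  phi_11 = rho(1) = -0.1691.
Step k = 2:
  phi_22 = [rho(2) - phi_11 rho(1)] / [1 - phi_11 rho(1)] = [-0.1953 - (-0.1691)(-0.1691)] / [1 - (-0.1691)(-0.1691)]
         = -0.22389481 / 0.97140519 = -0.230485.
  Update: phi_21 = phi_11 - phi_22 phi_11 = -0.1691 - (-0.230485)(-0.1691) = -0.208075.
Step k = 3:
  phi_33 = [rho(3) - phi_21 rho(2) - phi_22 rho(1)] / [1 - phi_21 rho(1) - phi_22 rho(2)]
    numerator   = -0.1834 - (-0.208075)(-0.1953) - (-0.230485)(-0.1691) = -0.26301216
    denominator = 1 - (-0.208075)(-0.1691) - (-0.230485)(-0.1953) = 0.91980068
  phi_33 = -0.26301216 / 0.91980068 = -0.2859.
Therefore phi_{33} = -0.2859.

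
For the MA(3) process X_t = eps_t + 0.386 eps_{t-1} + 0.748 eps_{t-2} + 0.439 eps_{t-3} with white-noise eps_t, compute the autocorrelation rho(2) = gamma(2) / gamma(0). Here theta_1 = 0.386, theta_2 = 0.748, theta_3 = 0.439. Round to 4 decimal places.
\rho(2) = 0.4826

For an MA(q) process with theta_0 = 1, the autocovariance is
  gamma(k) = sigma^2 * sum_{i=0..q-k} theta_i * theta_{i+k},
and rho(k) = gamma(k) / gamma(0). Sigma^2 cancels.
  numerator   = (1)*(0.748) + (0.386)*(0.439) = 0.917454.
  denominator = (1)^2 + (0.386)^2 + (0.748)^2 + (0.439)^2 = 1.901221.
  rho(2) = 0.917454 / 1.901221 = 0.4826.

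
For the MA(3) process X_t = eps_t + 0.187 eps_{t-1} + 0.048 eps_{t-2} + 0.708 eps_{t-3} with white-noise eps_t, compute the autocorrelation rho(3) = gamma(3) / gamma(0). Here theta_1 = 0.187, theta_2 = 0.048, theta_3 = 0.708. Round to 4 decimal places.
\rho(3) = 0.4602

For an MA(q) process with theta_0 = 1, the autocovariance is
  gamma(k) = sigma^2 * sum_{i=0..q-k} theta_i * theta_{i+k},
and rho(k) = gamma(k) / gamma(0). Sigma^2 cancels.
  numerator   = (1)*(0.708) = 0.708.
  denominator = (1)^2 + (0.187)^2 + (0.048)^2 + (0.708)^2 = 1.538537.
  rho(3) = 0.708 / 1.538537 = 0.4602.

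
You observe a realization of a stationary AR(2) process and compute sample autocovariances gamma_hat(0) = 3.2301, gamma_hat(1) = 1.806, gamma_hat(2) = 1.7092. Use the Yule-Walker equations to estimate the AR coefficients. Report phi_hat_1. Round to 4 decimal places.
\hat\phi_{1} = 0.3830

The Yule-Walker equations for an AR(p) process read, in matrix form,
  Gamma_p phi = r_p,   with   (Gamma_p)_{ij} = gamma(|i - j|),
                       (r_p)_i = gamma(i),   i,j = 1..p.
Substitute the sample gammas (Toeplitz matrix and right-hand side of size 2):
  Gamma_p = [[3.2301, 1.806], [1.806, 3.2301]]
  r_p     = [1.806, 1.7092]
Written out:
  3.2301 phi_1 + 1.806 phi_2 = 1.806
  1.806 phi_1 + 3.2301 phi_2 = 1.7092
Solve by Cramer's rule:
  det = gamma(0)^2 - gamma(1)^2 = (3.2301)^2 - (1.806)^2 = 10.43354601 - 3.261636 = 7.17191001
  phi_hat_1 = [gamma(1) gamma(0) - gamma(1) gamma(2)] / det = [(1.806)(3.2301) - (1.806)(1.7092)] / 7.17191001 = 2.7467454 / 7.17191001 = 0.383
  phi_hat_2 = [gamma(0) gamma(2) - gamma(1)^2] / det = [(3.2301)(1.7092) - (1.806)^2] / 7.17191001 = 2.25925092 / 7.17191001 = 0.315
So phi_hat = [0.3830, 0.3150].
Therefore phi_hat_1 = 0.3830.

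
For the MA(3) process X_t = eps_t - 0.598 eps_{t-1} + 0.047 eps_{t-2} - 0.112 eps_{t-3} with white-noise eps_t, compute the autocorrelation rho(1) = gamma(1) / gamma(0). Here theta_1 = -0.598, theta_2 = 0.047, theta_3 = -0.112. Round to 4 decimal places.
\rho(1) = -0.4601

For an MA(q) process with theta_0 = 1, the autocovariance is
  gamma(k) = sigma^2 * sum_{i=0..q-k} theta_i * theta_{i+k},
and rho(k) = gamma(k) / gamma(0). Sigma^2 cancels.
  numerator   = (1)*(-0.598) + (-0.598)*(0.047) + (0.047)*(-0.112) = -0.63137.
  denominator = (1)^2 + (-0.598)^2 + (0.047)^2 + (-0.112)^2 = 1.372357.
  rho(1) = -0.63137 / 1.372357 = -0.4601.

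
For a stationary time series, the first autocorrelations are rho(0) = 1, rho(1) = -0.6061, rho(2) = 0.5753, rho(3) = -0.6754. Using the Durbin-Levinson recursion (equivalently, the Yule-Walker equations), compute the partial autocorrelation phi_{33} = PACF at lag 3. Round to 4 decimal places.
\phi_{33} = -0.4290

The PACF at lag k is phi_{kk}, the last component of the solution
to the Yule-Walker system G_k phi = r_k where
  (G_k)_{ij} = rho(|i - j|), (r_k)_i = rho(i), i,j = 1..k.
Equivalently, Durbin-Levinson gives phi_{kk} iteratively:
  phi_{11} = rho(1)
  phi_{kk} = [rho(k) - sum_{j=1..k-1} phi_{k-1,j} rho(k-j)]
            / [1 - sum_{j=1..k-1} phi_{k-1,j} rho(j)],
  phi_{k,j} = phi_{k-1,j} - phi_{kk} phi_{k-1,k-j},  j = 1..k-1.
Step k = 1:
  phi_11 = rho(1) = -0.6061.
Step k = 2:
  phi_22 = [rho(2) - phi_11 rho(1)] / [1 - phi_11 rho(1)] = [0.5753 - (-0.6061)(-0.6061)] / [1 - (-0.6061)(-0.6061)]
         = 0.20794279 / 0.63264279 = 0.328689.
  Update: phi_21 = phi_11 - phi_22 phi_11 = -0.6061 - (0.328689)(-0.6061) = -0.406882.
Step k = 3:
  phi_33 = [rho(3) - phi_21 rho(2) - phi_22 rho(1)] / [1 - phi_21 rho(1) - phi_22 rho(2)]
    numerator   = -0.6754 - (-0.406882)(0.5753) - (0.328689)(-0.6061) = -0.24210259
    denominator = 1 - (-0.406882)(-0.6061) - (0.328689)(0.5753) = 0.56429426
  phi_33 = -0.24210259 / 0.56429426 = -0.429.
Therefore phi_{33} = -0.4290.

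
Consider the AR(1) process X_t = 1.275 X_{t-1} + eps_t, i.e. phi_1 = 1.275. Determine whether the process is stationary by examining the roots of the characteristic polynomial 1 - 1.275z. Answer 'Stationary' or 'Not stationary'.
\text{Not stationary}

The AR(p) characteristic polynomial is P(z) = 1 - 1.275z.
Stationarity requires all roots to lie outside the unit circle, i.e. |z| > 1 for every root.
This is linear in z: 1 + (-1.275) z = 0  =>  z = -1/(-1.275) = 0.784314,  |z| = 0.784314.
Moduli of all roots: 0.7843.
All moduli strictly greater than 1? No.
Verdict: Not stationary.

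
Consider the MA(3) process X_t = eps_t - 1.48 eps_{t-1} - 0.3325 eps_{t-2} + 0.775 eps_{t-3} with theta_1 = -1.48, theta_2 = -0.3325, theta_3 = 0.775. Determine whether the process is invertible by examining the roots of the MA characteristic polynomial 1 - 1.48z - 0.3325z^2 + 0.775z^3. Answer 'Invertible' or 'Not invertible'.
\text{Not invertible}

The MA(q) characteristic polynomial is P(z) = 1 - 1.48z - 0.3325z^2 + 0.775z^3.
Invertibility requires all roots to lie outside the unit circle, i.e. |z| > 1 for every root.
Degree 3: look for a simple real root z0 first, then factor out (1 - z/z0) and solve the remaining quadratic.
Testing z0 = 0.8: P(0.8) = 1 + (-1.48)(0.8) + (-0.3325)(0.8)^2 + (0.775)(0.8)^3
  = 1 + (-1.184) + (-0.2128) + (0.3968) = 0.  So z_0 = 0.8 is a root, |z_0| = 0.8.
Divide out the factor (1 - 1.25 z) = (1 - z/z0) (since 1/z0 = 1.25):
  P(z) = (1 - 1.25 z)(1 + (-0.23) z + (-0.62) z^2)
  [check: z-coef -0.23 - (1.25) = -1.48; z^2-coef -0.62 - (1.25)(-0.23) = -0.3325; z^3-coef -(1.25)(-0.62) = 0.775.]
Remaining roots from the quadratic factor 1 + (-0.23) z + (-0.62) z^2:
  Set 1 + (-0.23) z + (-0.62) z^2 = 0, i.e. a z^2 + b z + c = 0 with a = -0.62, b = -0.23, c = 1.
  Discriminant D = b^2 - 4ac = (-0.23)^2 - 4*(-0.62)*1 = 0.0529 - (-2.48) = 2.5329.
  D >= 0, so the roots are real: z = (-b +/- sqrt(D)) / (2a) = (0.23 +/- 1.591509) / (-1.24).
    z_1 = (0.23 + 1.591509) / (-1.24) = -1.469,   |z_1| = 1.469.
    z_2 = (0.23 - 1.591509) / (-1.24) = 1.098,   |z_2| = 1.098.
Moduli of all roots: 0.8000, 1.4690, 1.0980.
All moduli strictly greater than 1? No.
Verdict: Not invertible.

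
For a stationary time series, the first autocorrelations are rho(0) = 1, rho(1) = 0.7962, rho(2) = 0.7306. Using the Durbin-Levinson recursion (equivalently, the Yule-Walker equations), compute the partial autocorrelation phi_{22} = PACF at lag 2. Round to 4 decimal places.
\phi_{22} = 0.2641

The PACF at lag k is phi_{kk}, the last component of the solution
to the Yule-Walker system G_k phi = r_k where
  (G_k)_{ij} = rho(|i - j|), (r_k)_i = rho(i), i,j = 1..k.
Equivalently, Durbin-Levinson gives phi_{kk} iteratively:
  phi_{11} = rho(1)
  phi_{kk} = [rho(k) - sum_{j=1..k-1} phi_{k-1,j} rho(k-j)]
            / [1 - sum_{j=1..k-1} phi_{k-1,j} rho(j)],
  phi_{k,j} = phi_{k-1,j} - phi_{kk} phi_{k-1,k-j},  j = 1..k-1.
Step k = 1:
  phi_11 = rho(1) = 0.7962.
Step k = 2:
  phi_22 = [rho(2) - phi_11 rho(1)] / [1 - phi_11 rho(1)] = [0.7306 - (0.7962)(0.7962)] / [1 - (0.7962)(0.7962)]
         = 0.09666556 / 0.36606556 = 0.2641.
Therefore phi_{22} = 0.2641.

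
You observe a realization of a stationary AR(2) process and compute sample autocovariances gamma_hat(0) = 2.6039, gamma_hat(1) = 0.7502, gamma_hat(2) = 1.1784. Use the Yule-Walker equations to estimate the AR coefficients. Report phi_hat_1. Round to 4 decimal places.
\hat\phi_{1} = 0.1720

The Yule-Walker equations for an AR(p) process read, in matrix form,
  Gamma_p phi = r_p,   with   (Gamma_p)_{ij} = gamma(|i - j|),
                       (r_p)_i = gamma(i),   i,j = 1..p.
Substitute the sample gammas (Toeplitz matrix and right-hand side of size 2):
  Gamma_p = [[2.6039, 0.7502], [0.7502, 2.6039]]
  r_p     = [0.7502, 1.1784]
Written out:
  2.6039 phi_1 + 0.7502 phi_2 = 0.7502
  0.7502 phi_1 + 2.6039 phi_2 = 1.1784
Solve by Cramer's rule:
  det = gamma(0)^2 - gamma(1)^2 = (2.6039)^2 - (0.7502)^2 = 6.78029521 - 0.56280004 = 6.21749517
  phi_hat_1 = [gamma(1) gamma(0) - gamma(1) gamma(2)] / det = [(0.7502)(2.6039) - (0.7502)(1.1784)] / 6.21749517 = 1.0694101 / 6.21749517 = 0.172
  phi_hat_2 = [gamma(0) gamma(2) - gamma(1)^2] / det = [(2.6039)(1.1784) - (0.7502)^2] / 6.21749517 = 2.50563572 / 6.21749517 = 0.403
So phi_hat = [0.1720, 0.4030].
Therefore phi_hat_1 = 0.1720.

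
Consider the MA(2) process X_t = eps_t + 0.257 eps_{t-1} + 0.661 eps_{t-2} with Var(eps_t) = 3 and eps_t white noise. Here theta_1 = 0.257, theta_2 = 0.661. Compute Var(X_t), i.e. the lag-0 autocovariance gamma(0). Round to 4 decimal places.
\gamma(0) = 4.5089

For an MA(q) process X_t = eps_t + sum_i theta_i eps_{t-i} with
Var(eps_t) = sigma^2, the variance is
  gamma(0) = sigma^2 * (1 + sum_i theta_i^2).
  sum_i theta_i^2 = (0.257)^2 + (0.661)^2 = 0.066049 + 0.436921 = 0.50297.
  gamma(0) = 3 * (1 + 0.50297) = 3 * 1.50297 = 4.50891, which rounds to 4.5089.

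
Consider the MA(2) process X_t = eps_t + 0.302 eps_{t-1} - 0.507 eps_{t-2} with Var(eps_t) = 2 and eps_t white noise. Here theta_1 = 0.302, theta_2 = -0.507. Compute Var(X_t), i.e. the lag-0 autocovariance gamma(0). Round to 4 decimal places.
\gamma(0) = 2.6965

For an MA(q) process X_t = eps_t + sum_i theta_i eps_{t-i} with
Var(eps_t) = sigma^2, the variance is
  gamma(0) = sigma^2 * (1 + sum_i theta_i^2).
  sum_i theta_i^2 = (0.302)^2 + (-0.507)^2 = 0.091204 + 0.257049 = 0.348253.
  gamma(0) = 2 * (1 + 0.348253) = 2 * 1.348253 = 2.696506, which rounds to 2.6965.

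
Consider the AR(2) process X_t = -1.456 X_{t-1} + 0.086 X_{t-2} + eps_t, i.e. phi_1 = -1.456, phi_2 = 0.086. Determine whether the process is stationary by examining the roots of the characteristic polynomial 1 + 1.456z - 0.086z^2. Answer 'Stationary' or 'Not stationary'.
\text{Not stationary}

The AR(p) characteristic polynomial is P(z) = 1 + 1.456z - 0.086z^2.
Stationarity requires all roots to lie outside the unit circle, i.e. |z| > 1 for every root.
Set 1 + (1.456) z + (-0.086) z^2 = 0, i.e. a z^2 + b z + c = 0 with a = -0.086, b = 1.456, c = 1.
Discriminant D = b^2 - 4ac = (1.456)^2 - 4*(-0.086)*1 = 2.119936 - (-0.344) = 2.463936.
D >= 0, so the roots are real: z = (-b +/- sqrt(D)) / (2a) = (-1.456 +/- 1.569693) / (-0.172).
  z_1 = (-1.456 + 1.569693) / (-0.172) = -0.661,   |z_1| = 0.661.
  z_2 = (-1.456 - 1.569693) / (-0.172) = 17.5912,   |z_2| = 17.5912.
Moduli of all roots: 0.6610, 17.5912.
All moduli strictly greater than 1? No.
Verdict: Not stationary.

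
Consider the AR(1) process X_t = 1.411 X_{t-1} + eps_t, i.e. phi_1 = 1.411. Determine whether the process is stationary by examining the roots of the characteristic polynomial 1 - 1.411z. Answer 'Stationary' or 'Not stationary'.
\text{Not stationary}

The AR(p) characteristic polynomial is P(z) = 1 - 1.411z.
Stationarity requires all roots to lie outside the unit circle, i.e. |z| > 1 for every root.
This is linear in z: 1 + (-1.411) z = 0  =>  z = -1/(-1.411) = 0.708717,  |z| = 0.708717.
Moduli of all roots: 0.7087.
All moduli strictly greater than 1? No.
Verdict: Not stationary.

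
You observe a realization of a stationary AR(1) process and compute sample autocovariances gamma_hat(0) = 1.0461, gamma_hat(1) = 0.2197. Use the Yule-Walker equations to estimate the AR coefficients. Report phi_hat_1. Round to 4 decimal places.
\hat\phi_{1} = 0.2100

The Yule-Walker equations for an AR(p) process read, in matrix form,
  Gamma_p phi = r_p,   with   (Gamma_p)_{ij} = gamma(|i - j|),
                       (r_p)_i = gamma(i),   i,j = 1..p.
Substitute the sample gammas (Toeplitz matrix and right-hand side of size 1):
  Gamma_p = [[1.0461]]
  r_p     = [0.2197]
With p = 1 this is the single equation gamma(0) phi_1 = gamma(1):
  phi_hat_1 = gamma(1) / gamma(0) = 0.2197 / 1.0461 = 0.2100.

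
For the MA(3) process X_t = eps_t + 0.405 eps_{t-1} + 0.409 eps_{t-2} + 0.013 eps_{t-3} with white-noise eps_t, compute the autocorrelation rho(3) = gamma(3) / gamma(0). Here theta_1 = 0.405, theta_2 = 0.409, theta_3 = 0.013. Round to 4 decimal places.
\rho(3) = 0.0098

For an MA(q) process with theta_0 = 1, the autocovariance is
  gamma(k) = sigma^2 * sum_{i=0..q-k} theta_i * theta_{i+k},
and rho(k) = gamma(k) / gamma(0). Sigma^2 cancels.
  numerator   = (1)*(0.013) = 0.013.
  denominator = (1)^2 + (0.405)^2 + (0.409)^2 + (0.013)^2 = 1.331475.
  rho(3) = 0.013 / 1.331475 = 0.0098.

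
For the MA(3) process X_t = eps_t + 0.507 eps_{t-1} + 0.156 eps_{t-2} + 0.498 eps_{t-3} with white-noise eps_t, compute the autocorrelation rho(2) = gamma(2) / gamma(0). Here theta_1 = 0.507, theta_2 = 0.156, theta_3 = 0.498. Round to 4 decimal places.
\rho(2) = 0.2671

For an MA(q) process with theta_0 = 1, the autocovariance is
  gamma(k) = sigma^2 * sum_{i=0..q-k} theta_i * theta_{i+k},
and rho(k) = gamma(k) / gamma(0). Sigma^2 cancels.
  numerator   = (1)*(0.156) + (0.507)*(0.498) = 0.408486.
  denominator = (1)^2 + (0.507)^2 + (0.156)^2 + (0.498)^2 = 1.529389.
  rho(2) = 0.408486 / 1.529389 = 0.2671.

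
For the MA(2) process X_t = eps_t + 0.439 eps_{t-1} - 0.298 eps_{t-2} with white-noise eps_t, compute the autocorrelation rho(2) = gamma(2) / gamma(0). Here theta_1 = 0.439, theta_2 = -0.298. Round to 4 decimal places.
\rho(2) = -0.2325

For an MA(q) process with theta_0 = 1, the autocovariance is
  gamma(k) = sigma^2 * sum_{i=0..q-k} theta_i * theta_{i+k},
and rho(k) = gamma(k) / gamma(0). Sigma^2 cancels.
  numerator   = (1)*(-0.298) = -0.298.
  denominator = (1)^2 + (0.439)^2 + (-0.298)^2 = 1.281525.
  rho(2) = -0.298 / 1.281525 = -0.2325.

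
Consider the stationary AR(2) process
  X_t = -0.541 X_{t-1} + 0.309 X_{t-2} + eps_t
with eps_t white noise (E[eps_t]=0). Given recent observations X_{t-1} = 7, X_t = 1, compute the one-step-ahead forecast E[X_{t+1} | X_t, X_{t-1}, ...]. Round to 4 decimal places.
E[X_{t+1} \mid \mathcal F_t] = 1.6220

For an AR(p) model X_t = c + sum_i phi_i X_{t-i} + eps_t, the
one-step-ahead conditional mean is
  E[X_{t+1} | X_t, ...] = c + sum_i phi_i X_{t+1-i}.
Substitute known values:
  E[X_{t+1} | ...] = (-0.541) * (1) + (0.309) * (7)
                   = 1.6220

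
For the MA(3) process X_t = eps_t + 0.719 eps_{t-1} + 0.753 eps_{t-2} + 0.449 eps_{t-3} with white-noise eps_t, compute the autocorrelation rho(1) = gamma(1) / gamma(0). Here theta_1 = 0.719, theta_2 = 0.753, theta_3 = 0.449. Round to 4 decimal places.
\rho(1) = 0.6994

For an MA(q) process with theta_0 = 1, the autocovariance is
  gamma(k) = sigma^2 * sum_{i=0..q-k} theta_i * theta_{i+k},
and rho(k) = gamma(k) / gamma(0). Sigma^2 cancels.
  numerator   = (1)*(0.719) + (0.719)*(0.753) + (0.753)*(0.449) = 1.598504.
  denominator = (1)^2 + (0.719)^2 + (0.753)^2 + (0.449)^2 = 2.285571.
  rho(1) = 1.598504 / 2.285571 = 0.6994.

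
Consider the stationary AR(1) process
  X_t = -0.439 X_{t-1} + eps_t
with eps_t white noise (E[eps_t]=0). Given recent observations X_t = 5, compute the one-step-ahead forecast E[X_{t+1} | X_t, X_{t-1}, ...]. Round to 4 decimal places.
E[X_{t+1} \mid \mathcal F_t] = -2.1950

For an AR(p) model X_t = c + sum_i phi_i X_{t-i} + eps_t, the
one-step-ahead conditional mean is
  E[X_{t+1} | X_t, ...] = c + sum_i phi_i X_{t+1-i}.
Substitute known values:
  E[X_{t+1} | ...] = (-0.439) * (5)
                   = -2.1950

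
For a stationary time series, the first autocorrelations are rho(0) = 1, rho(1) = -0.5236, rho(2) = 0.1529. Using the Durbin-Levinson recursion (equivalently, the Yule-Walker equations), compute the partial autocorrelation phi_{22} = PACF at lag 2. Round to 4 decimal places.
\phi_{22} = -0.1671

The PACF at lag k is phi_{kk}, the last component of the solution
to the Yule-Walker system G_k phi = r_k where
  (G_k)_{ij} = rho(|i - j|), (r_k)_i = rho(i), i,j = 1..k.
Equivalently, Durbin-Levinson gives phi_{kk} iteratively:
  phi_{11} = rho(1)
  phi_{kk} = [rho(k) - sum_{j=1..k-1} phi_{k-1,j} rho(k-j)]
            / [1 - sum_{j=1..k-1} phi_{k-1,j} rho(j)],
  phi_{k,j} = phi_{k-1,j} - phi_{kk} phi_{k-1,k-j},  j = 1..k-1.
Step k = 1:
  phi_11 = rho(1) = -0.5236.
Step k = 2:
  phi_22 = [rho(2) - phi_11 rho(1)] / [1 - phi_11 rho(1)] = [0.1529 - (-0.5236)(-0.5236)] / [1 - (-0.5236)(-0.5236)]
         = -0.12125696 / 0.72584304 = -0.1671.
Therefore phi_{22} = -0.1671.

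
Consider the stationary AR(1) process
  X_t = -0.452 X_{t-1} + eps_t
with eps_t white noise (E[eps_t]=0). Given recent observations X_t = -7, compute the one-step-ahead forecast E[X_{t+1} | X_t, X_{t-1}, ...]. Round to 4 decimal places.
E[X_{t+1} \mid \mathcal F_t] = 3.1640

For an AR(p) model X_t = c + sum_i phi_i X_{t-i} + eps_t, the
one-step-ahead conditional mean is
  E[X_{t+1} | X_t, ...] = c + sum_i phi_i X_{t+1-i}.
Substitute known values:
  E[X_{t+1} | ...] = (-0.452) * (-7)
                   = 3.1640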